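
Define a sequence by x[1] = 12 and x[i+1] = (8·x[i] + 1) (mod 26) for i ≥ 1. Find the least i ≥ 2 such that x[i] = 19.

2

x[1] = 12; x[2] = 19; x[3] = 23; x[4] = 3; x[5] = 25; x[6] = 19.
Since x[6] = x[2] = 19, the sequence is eventually periodic: after a pre-period of length 1 it cycles with period 4.
The value 19 first appears (with i ≥ 2) at x[2].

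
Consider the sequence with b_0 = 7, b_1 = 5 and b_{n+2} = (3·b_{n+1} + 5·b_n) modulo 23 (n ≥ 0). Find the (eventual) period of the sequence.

22

We have b_0 = 7,  b_1 = 5,  b_2 = 4,  b_3 = 14,  b_4 = 16,  b_5 = 3,  b_6 = 20,  b_7 = 6,  b_8 = 3,  b_9 = 16,  b_{10} = 17,  b_{11} = 16,  b_{12} = 18,  b_{13} = 19,  b_{14} = 9,  b_{15} = 7,  b_{16} = 20,  b_{17} = 3,  b_{18} = 17,  b_{19} = 20,  b_{20} = 7,  b_{21} = 6,  b_{22} = 7,  b_{23} = 5.
Since (b_{22}, b_{23}) = (b_0, b_1) = (7, 5) (two consecutive terms determine the rest), the sequence is periodic with period 22.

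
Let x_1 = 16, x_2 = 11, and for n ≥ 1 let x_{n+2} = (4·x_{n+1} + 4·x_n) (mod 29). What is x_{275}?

x_1 = 16,  x_2 = 11,  x_3 = 21,  x_4 = 12,  x_5 = 16,  x_6 = 25,  x_7 = 19,  x_8 = 2,  x_9 = 26,  x_{10} = 25,  x_{11} = 1,  x_{12} = 17,  x_{13} = 14,  x_{14} = 8,  x_{15} = 1,  x_{16} = 7,  x_{17} = 3,  x_{18} = 11,  x_{19} = 27,  x_{20} = 7,  x_{21} = 20,  x_{22} = 21,  x_{23} = 19,  x_{24} = 15,  x_{25} = 20,  x_{26} = 24,  x_{27} = 2,  x_{28} = 17,  x_{29} = 18,  x_{30} = 24,  x_{31} = 23,  x_{32} = 14,  x_{33} = 3,  x_{34} = 10,  x_{35} = 23,  x_{36} = 16,  x_{37} = 11.
The sequence repeats with period 35.
So x_{275} = x_{1 + ((275-1) mod 35)} = x_{30} = 24.

24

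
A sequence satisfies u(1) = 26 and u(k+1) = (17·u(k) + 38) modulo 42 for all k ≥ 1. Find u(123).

8

u(1) = 26,  u(2) = 18,  u(3) = 8,  u(4) = 6,  u(5) = 14,  u(6) = 24,  u(7) = 26.
The sequence repeats with period 6.
So u(123) = u(1 + ((123-1) mod 6)) = u(3) = 8.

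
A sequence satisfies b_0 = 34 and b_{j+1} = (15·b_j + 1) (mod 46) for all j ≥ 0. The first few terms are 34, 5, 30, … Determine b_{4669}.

15

We have b_0 = 34,  b_1 = 5,  b_2 = 30,  b_3 = 37,  b_4 = 4,  b_5 = 15,  b_6 = 42,  b_7 = 33,  b_8 = 36,  b_9 = 35,  b_{10} = 20,  b_{11} = 25,  b_{12} = 8,  b_{13} = 29,  b_{14} = 22,  b_{15} = 9,  b_{16} = 44,  b_{17} = 17,  b_{18} = 26,  b_{19} = 23,  b_{20} = 24,  b_{21} = 39,  b_{22} = 34.
Since b_{22} = b_0 = 34, the sequence is periodic with period 22.
So b_{4669} = b_{0 + ((4669-0) mod 22)} = b_5 = 15.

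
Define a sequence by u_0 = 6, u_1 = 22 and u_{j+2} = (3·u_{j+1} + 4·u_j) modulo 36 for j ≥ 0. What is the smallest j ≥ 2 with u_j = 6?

Computing terms: u_0 = 6,  u_1 = 22,  u_2 = 18,  u_3 = 34,  u_4 = 30,  u_5 = 10,  u_6 = 6,  u_7 = 22.
Since (u_6, u_7) = (u_0, u_1) = (6, 22) (two consecutive terms determine the rest), the sequence is periodic with period 6.
The value 6 next appears (with j ≥ 2) at u_6.

6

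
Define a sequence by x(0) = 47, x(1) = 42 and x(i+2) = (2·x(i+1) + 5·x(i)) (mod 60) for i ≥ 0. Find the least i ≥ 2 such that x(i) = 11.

We have x(0) = 47, x(1) = 42, x(2) = 19, x(3) = 8, x(4) = 51, x(5) = 22, x(6) = 59, x(7) = 48, x(8) = 31, x(9) = 2, x(10) = 39, x(11) = 28, x(12) = 11, x(13) = 42, x(14) = 19.
Since (x(13), x(14)) = (x(1), x(2)) = (42, 19) (two consecutive terms determine the rest), the sequence is eventually periodic: after a pre-period of length 1 it cycles with period 12.
The value 11 first appears (with i ≥ 2) at x(12).

12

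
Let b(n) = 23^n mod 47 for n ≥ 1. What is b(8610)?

Computing terms: b(1) = 23,  b(2) = 12,  b(3) = 41,  b(4) = 3,  b(5) = 22,  b(6) = 36,  b(7) = 29,  b(8) = 9,  b(9) = 19,  b(10) = 14,  b(11) = 40,  b(12) = 27,  b(13) = 10,  b(14) = 42,  b(15) = 26,  b(16) = 34,  b(17) = 30,  b(18) = 32,  b(19) = 31,  b(20) = 8,  b(21) = 43,  b(22) = 2,  b(23) = 46,  b(24) = 24,  b(25) = 35,  b(26) = 6,  b(27) = 44,  b(28) = 25,  b(29) = 11,  b(30) = 18,  b(31) = 38,  b(32) = 28,  b(33) = 33,  b(34) = 7,  b(35) = 20,  b(36) = 37,  b(37) = 5,  b(38) = 21,  b(39) = 13,  b(40) = 17,  b(41) = 15,  b(42) = 16,  b(43) = 39,  b(44) = 4,  b(45) = 45,  b(46) = 1,  b(47) = 23.
The sequence repeats with period 46.
So b(8610) = b(1 + ((8610-1) mod 46)) = b(8) = 9.

9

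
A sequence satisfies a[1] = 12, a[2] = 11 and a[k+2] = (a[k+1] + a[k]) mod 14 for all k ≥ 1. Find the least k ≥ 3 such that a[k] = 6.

4

Listing terms: a[1] = 12, a[2] = 11, a[3] = 9, a[4] = 6, a[5] = 1, a[6] = 7, a[7] = 8, a[8] = 1, a[9] = 9, a[10] = 10, a[11] = 5, a[12] = 1, a[13] = 6, a[14] = 7, a[15] = 13, a[16] = 6, a[17] = 5, a[18] = 11, a[19] = 2, a[20] = 13, a[21] = 1, a[22] = 0, a[23] = 1, a[24] = 1, a[25] = 2, a[26] = 3, a[27] = 5, a[28] = 8, a[29] = 13, a[30] = 7, a[31] = 6, a[32] = 13, a[33] = 5, a[34] = 4, a[35] = 9, a[36] = 13, a[37] = 8, a[38] = 7, a[39] = 1, a[40] = 8, a[41] = 9, a[42] = 3, a[43] = 12, a[44] = 1, a[45] = 13, a[46] = 0, a[47] = 13, a[48] = 13, a[49] = 12, a[50] = 11.
The sequence repeats with period 48.
The value 6 first appears (with k ≥ 3) at a[4].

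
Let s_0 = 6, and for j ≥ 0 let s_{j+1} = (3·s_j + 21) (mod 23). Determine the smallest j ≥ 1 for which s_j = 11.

7

Listing terms: s_0 = 6,  s_1 = 16,  s_2 = 0,  s_3 = 21,  s_4 = 15,  s_5 = 20,  s_6 = 12,  s_7 = 11,  s_8 = 8,  s_9 = 22,  s_{10} = 18,  s_{11} = 6.
Since s_{11} = s_0 = 6, the sequence is periodic with period 11.
The value 11 first appears (with j ≥ 1) at s_7.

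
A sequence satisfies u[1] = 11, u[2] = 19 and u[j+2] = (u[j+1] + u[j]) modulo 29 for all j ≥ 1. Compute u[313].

Computing terms: u[1] = 11; u[2] = 19; u[3] = 1; u[4] = 20; u[5] = 21; u[6] = 12; u[7] = 4; u[8] = 16; u[9] = 20; u[10] = 7; u[11] = 27; u[12] = 5; u[13] = 3; u[14] = 8; u[15] = 11; u[16] = 19.
Since (u[15], u[16]) = (u[1], u[2]) = (11, 19) (two consecutive terms determine the rest), the sequence is periodic with period 14.
So u[313] = u[1 + ((313-1) mod 14)] = u[5] = 21.

21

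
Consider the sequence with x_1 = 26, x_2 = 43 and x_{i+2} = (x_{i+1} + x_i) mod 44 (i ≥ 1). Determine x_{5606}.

7

Computing terms: x_1 = 26, x_2 = 43, x_3 = 25, x_4 = 24, x_5 = 5, x_6 = 29, x_7 = 34, x_8 = 19, x_9 = 9, x_{10} = 28, x_{11} = 37, x_{12} = 21, x_{13} = 14, x_{14} = 35, x_{15} = 5, x_{16} = 40, x_{17} = 1, x_{18} = 41, x_{19} = 42, x_{20} = 39, x_{21} = 37, x_{22} = 32, x_{23} = 25, x_{24} = 13, x_{25} = 38, x_{26} = 7, x_{27} = 1, x_{28} = 8, x_{29} = 9, x_{30} = 17, x_{31} = 26, x_{32} = 43.
Since (x_{31}, x_{32}) = (x_1, x_2) = (26, 43) (two consecutive terms determine the rest), the sequence is periodic with period 30.
So x_{5606} = x_{1 + ((5606-1) mod 30)} = x_{26} = 7.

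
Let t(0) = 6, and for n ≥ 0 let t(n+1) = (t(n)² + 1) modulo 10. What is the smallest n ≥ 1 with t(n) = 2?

t(0) = 6, t(1) = 7, t(2) = 0, t(3) = 1, t(4) = 2, t(5) = 5, t(6) = 6.
Since t(6) = t(0) = 6, the sequence is periodic with period 6.
The value 2 first appears (with n ≥ 1) at t(4).

4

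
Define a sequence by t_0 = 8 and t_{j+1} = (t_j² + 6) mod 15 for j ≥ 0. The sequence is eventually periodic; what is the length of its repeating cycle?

3

Listing terms: t_0 = 8,  t_1 = 10,  t_2 = 1,  t_3 = 7,  t_4 = 10.
Since t_4 = t_1 = 10, the sequence is eventually periodic: after a pre-period of length 1 it cycles with period 3.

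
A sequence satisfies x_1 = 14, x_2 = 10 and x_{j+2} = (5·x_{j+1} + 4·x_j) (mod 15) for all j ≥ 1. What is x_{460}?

x_1 = 14, x_2 = 10, x_3 = 1, x_4 = 0, x_5 = 4, x_6 = 5, x_7 = 11, x_8 = 0, x_9 = 14, x_{10} = 10.
Since (x_9, x_{10}) = (x_1, x_2) = (14, 10) (two consecutive terms determine the rest), the sequence is periodic with period 8.
So x_{460} = x_{1 + ((460-1) mod 8)} = x_4 = 0.

0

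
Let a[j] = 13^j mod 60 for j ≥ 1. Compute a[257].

We have a[1] = 13, a[2] = 49, a[3] = 37, a[4] = 1, a[5] = 13.
Since a[5] = a[1] = 13, the sequence is periodic with period 4.
So a[257] = a[1 + ((257-1) mod 4)] = a[1] = 13.

13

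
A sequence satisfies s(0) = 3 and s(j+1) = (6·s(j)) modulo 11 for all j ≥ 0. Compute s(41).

We have s(0) = 3; s(1) = 7; s(2) = 9; s(3) = 10; s(4) = 5; s(5) = 8; s(6) = 4; s(7) = 2; s(8) = 1; s(9) = 6; s(10) = 3.
Since s(10) = s(0) = 3, the sequence is periodic with period 10.
So s(41) = s(0 + ((41-0) mod 10)) = s(1) = 7.

7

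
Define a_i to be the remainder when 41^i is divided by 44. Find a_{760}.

Computing terms: a_0 = 1, a_1 = 41, a_2 = 9, a_3 = 17, a_4 = 37, a_5 = 21, a_6 = 25, a_7 = 13, a_8 = 5, a_9 = 29, a_{10} = 1.
The sequence repeats with period 10.
So a_{760} = a_{0 + ((760-0) mod 10)} = a_0 = 1.

1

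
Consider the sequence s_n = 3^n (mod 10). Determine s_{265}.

3

We have s_1 = 3; s_2 = 9; s_3 = 7; s_4 = 1; s_5 = 3.
Since s_5 = s_1 = 3, the sequence is periodic with period 4.
(265 - 1) mod 4 = 0, so s_{265} = s_1 = 3.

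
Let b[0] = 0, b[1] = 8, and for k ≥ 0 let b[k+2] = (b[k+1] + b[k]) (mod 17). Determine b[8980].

8

b[0] = 0,  b[1] = 8,  b[2] = 8,  b[3] = 16,  b[4] = 7,  b[5] = 6,  b[6] = 13,  b[7] = 2,  b[8] = 15,  b[9] = 0,  b[10] = 15,  b[11] = 15,  b[12] = 13,  b[13] = 11,  b[14] = 7,  b[15] = 1,  b[16] = 8,  b[17] = 9,  b[18] = 0,  b[19] = 9,  b[20] = 9,  b[21] = 1,  b[22] = 10,  b[23] = 11,  b[24] = 4,  b[25] = 15,  b[26] = 2,  b[27] = 0,  b[28] = 2,  b[29] = 2,  b[30] = 4,  b[31] = 6,  b[32] = 10,  b[33] = 16,  b[34] = 9,  b[35] = 8,  b[36] = 0,  b[37] = 8.
The sequence repeats with period 36.
So b[8980] = b[0 + ((8980-0) mod 36)] = b[16] = 8.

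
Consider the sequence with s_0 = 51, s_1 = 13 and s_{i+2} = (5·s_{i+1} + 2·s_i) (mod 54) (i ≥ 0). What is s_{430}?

31

Listing terms: s_0 = 51,  s_1 = 13,  s_2 = 5,  s_3 = 51,  s_4 = 49,  s_5 = 23,  s_6 = 51,  s_7 = 31,  s_8 = 41,  s_9 = 51,  s_{10} = 13.
Since (s_9, s_{10}) = (s_0, s_1) = (51, 13) (two consecutive terms determine the rest), the sequence is periodic with period 9.
(430 - 0) mod 9 = 7, so s_{430} = s_7 = 31.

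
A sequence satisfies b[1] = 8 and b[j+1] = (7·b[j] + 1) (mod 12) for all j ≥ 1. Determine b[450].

Listing terms: b[1] = 8, b[2] = 9, b[3] = 4, b[4] = 5, b[5] = 0, b[6] = 1, b[7] = 8.
Since b[7] = b[1] = 8, the sequence is periodic with period 6.
(450 - 1) mod 6 = 5, so b[450] = b[6] = 1.

1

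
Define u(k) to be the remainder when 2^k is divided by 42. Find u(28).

16

u(1) = 2,  u(2) = 4,  u(3) = 8,  u(4) = 16,  u(5) = 32,  u(6) = 22,  u(7) = 2.
The sequence repeats with period 6.
(28 - 1) mod 6 = 3, so u(28) = u(4) = 16.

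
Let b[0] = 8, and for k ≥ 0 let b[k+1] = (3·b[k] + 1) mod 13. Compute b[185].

Computing terms: b[0] = 8; b[1] = 12; b[2] = 11; b[3] = 8.
The sequence repeats with period 3.
(185 - 0) mod 3 = 2, so b[185] = b[2] = 11.

11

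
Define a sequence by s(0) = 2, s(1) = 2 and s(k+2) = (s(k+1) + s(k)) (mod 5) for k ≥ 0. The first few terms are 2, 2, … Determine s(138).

2

We have s(0) = 2, s(1) = 2, s(2) = 4, s(3) = 1, s(4) = 0, s(5) = 1, s(6) = 1, s(7) = 2, s(8) = 3, s(9) = 0, s(10) = 3, s(11) = 3, s(12) = 1, s(13) = 4, s(14) = 0, s(15) = 4, s(16) = 4, s(17) = 3, s(18) = 2, s(19) = 0, s(20) = 2, s(21) = 2.
The sequence repeats with period 20.
So s(138) = s(0 + ((138-0) mod 20)) = s(18) = 2.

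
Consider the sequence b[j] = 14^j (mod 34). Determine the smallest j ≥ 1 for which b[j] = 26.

2

b[0] = 1; b[1] = 14; b[2] = 26; b[3] = 24; b[4] = 30; b[5] = 12; b[6] = 32; b[7] = 6; b[8] = 16; b[9] = 20; b[10] = 8; b[11] = 10; b[12] = 4; b[13] = 22; b[14] = 2; b[15] = 28; b[16] = 18; b[17] = 14.
Since b[17] = b[1] = 14, the sequence is eventually periodic: after a pre-period of length 1 it cycles with period 16.
The value 26 first appears (with j ≥ 1) at b[2].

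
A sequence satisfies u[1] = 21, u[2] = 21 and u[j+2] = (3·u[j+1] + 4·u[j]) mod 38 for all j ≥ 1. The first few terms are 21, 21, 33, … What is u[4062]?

Listing terms: u[1] = 21, u[2] = 21, u[3] = 33, u[4] = 31, u[5] = 35, u[6] = 1, u[7] = 29, u[8] = 15, u[9] = 9, u[10] = 11, u[11] = 31, u[12] = 23, u[13] = 3, u[14] = 25, u[15] = 11, u[16] = 19, u[17] = 25, u[18] = 37, u[19] = 21, u[20] = 21.
Since (u[19], u[20]) = (u[1], u[2]) = (21, 21) (two consecutive terms determine the rest), the sequence is periodic with period 18.
So u[4062] = u[1 + ((4062-1) mod 18)] = u[12] = 23.

23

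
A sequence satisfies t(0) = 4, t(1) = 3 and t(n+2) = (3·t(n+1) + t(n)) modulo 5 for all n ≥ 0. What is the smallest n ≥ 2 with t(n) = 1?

Computing terms: t(0) = 4, t(1) = 3, t(2) = 3, t(3) = 2, t(4) = 4, t(5) = 4, t(6) = 1, t(7) = 2, t(8) = 2, t(9) = 3, t(10) = 1, t(11) = 1, t(12) = 4, t(13) = 3.
Since (t(12), t(13)) = (t(0), t(1)) = (4, 3) (two consecutive terms determine the rest), the sequence is periodic with period 12.
The value 1 first appears (with n ≥ 2) at t(6).

6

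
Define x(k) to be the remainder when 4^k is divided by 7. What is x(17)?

We have x(0) = 1,  x(1) = 4,  x(2) = 2,  x(3) = 1.
The sequence repeats with period 3.
(17 - 0) mod 3 = 2, so x(17) = x(2) = 2.

2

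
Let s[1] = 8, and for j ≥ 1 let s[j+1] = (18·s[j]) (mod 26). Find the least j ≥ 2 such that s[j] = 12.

4

Listing terms: s[1] = 8,  s[2] = 14,  s[3] = 18,  s[4] = 12,  s[5] = 8.
Since s[5] = s[1] = 8, the sequence is periodic with period 4.
The value 12 first appears (with j ≥ 2) at s[4].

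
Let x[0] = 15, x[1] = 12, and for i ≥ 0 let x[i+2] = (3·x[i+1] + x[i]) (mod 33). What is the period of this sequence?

Listing terms: x[0] = 15, x[1] = 12, x[2] = 18, x[3] = 0, x[4] = 18, x[5] = 21, x[6] = 15, x[7] = 0, x[8] = 15, x[9] = 12.
Since (x[8], x[9]) = (x[0], x[1]) = (15, 12) (two consecutive terms determine the rest), the sequence is periodic with period 8.

8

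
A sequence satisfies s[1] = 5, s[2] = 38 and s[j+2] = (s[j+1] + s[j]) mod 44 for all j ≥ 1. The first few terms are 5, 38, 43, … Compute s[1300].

Listing terms: s[1] = 5; s[2] = 38; s[3] = 43; s[4] = 37; s[5] = 36; s[6] = 29; s[7] = 21; s[8] = 6; s[9] = 27; s[10] = 33; s[11] = 16; s[12] = 5; s[13] = 21; s[14] = 26; s[15] = 3; s[16] = 29; s[17] = 32; s[18] = 17; s[19] = 5; s[20] = 22; s[21] = 27; s[22] = 5; s[23] = 32; s[24] = 37; s[25] = 25; s[26] = 18; s[27] = 43; s[28] = 17; s[29] = 16; s[30] = 33; s[31] = 5; s[32] = 38.
Since (s[31], s[32]) = (s[1], s[2]) = (5, 38) (two consecutive terms determine the rest), the sequence is periodic with period 30.
So s[1300] = s[1 + ((1300-1) mod 30)] = s[10] = 33.

33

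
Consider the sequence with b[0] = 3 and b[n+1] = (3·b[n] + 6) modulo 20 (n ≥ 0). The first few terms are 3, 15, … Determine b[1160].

We have b[0] = 3,  b[1] = 15,  b[2] = 11,  b[3] = 19,  b[4] = 3.
Since b[4] = b[0] = 3, the sequence is periodic with period 4.
So b[1160] = b[0 + ((1160-0) mod 4)] = b[0] = 3.

3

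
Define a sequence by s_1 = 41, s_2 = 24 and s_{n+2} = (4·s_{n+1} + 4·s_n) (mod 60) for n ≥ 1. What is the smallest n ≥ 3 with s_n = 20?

Computing terms: s_1 = 41, s_2 = 24, s_3 = 20, s_4 = 56, s_5 = 4, s_6 = 0, s_7 = 16, s_8 = 4, s_9 = 20, s_{10} = 36, s_{11} = 44, s_{12} = 20, s_{13} = 16, s_{14} = 24, s_{15} = 40, s_{16} = 16, s_{17} = 44, s_{18} = 0, s_{19} = 56, s_{20} = 44, s_{21} = 40, s_{22} = 36, s_{23} = 4, s_{24} = 40, s_{25} = 56, s_{26} = 24, s_{27} = 20.
Since (s_{26}, s_{27}) = (s_2, s_3) = (24, 20) (two consecutive terms determine the rest), the sequence is eventually periodic: after a pre-period of length 1 it cycles with period 24.
The value 20 first appears (with n ≥ 3) at s_3.

3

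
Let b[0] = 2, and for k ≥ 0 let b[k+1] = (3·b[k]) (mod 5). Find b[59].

Listing terms: b[0] = 2; b[1] = 1; b[2] = 3; b[3] = 4; b[4] = 2.
Since b[4] = b[0] = 2, the sequence is periodic with period 4.
So b[59] = b[0 + ((59-0) mod 4)] = b[3] = 4.

4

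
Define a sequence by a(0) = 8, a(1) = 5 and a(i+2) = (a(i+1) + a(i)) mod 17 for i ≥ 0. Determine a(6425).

3

a(0) = 8; a(1) = 5; a(2) = 13; a(3) = 1; a(4) = 14; a(5) = 15; a(6) = 12; a(7) = 10; a(8) = 5; a(9) = 15; a(10) = 3; a(11) = 1; a(12) = 4; a(13) = 5; a(14) = 9; a(15) = 14; a(16) = 6; a(17) = 3; a(18) = 9; a(19) = 12; a(20) = 4; a(21) = 16; a(22) = 3; a(23) = 2; a(24) = 5; a(25) = 7; a(26) = 12; a(27) = 2; a(28) = 14; a(29) = 16; a(30) = 13; a(31) = 12; a(32) = 8; a(33) = 3; a(34) = 11; a(35) = 14; a(36) = 8; a(37) = 5.
The sequence repeats with period 36.
(6425 - 0) mod 36 = 17, so a(6425) = a(17) = 3.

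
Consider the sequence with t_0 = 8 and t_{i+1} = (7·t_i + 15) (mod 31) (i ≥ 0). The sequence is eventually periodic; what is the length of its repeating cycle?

t_0 = 8; t_1 = 9; t_2 = 16; t_3 = 3; t_4 = 5; t_5 = 19; t_6 = 24; t_7 = 28; t_8 = 25; t_9 = 4; t_{10} = 12; t_{11} = 6; t_{12} = 26; t_{13} = 11; t_{14} = 30; t_{15} = 8.
Since t_{15} = t_0 = 8, the sequence is periodic with period 15.

15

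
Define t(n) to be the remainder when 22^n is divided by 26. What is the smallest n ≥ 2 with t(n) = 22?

Computing terms: t(1) = 22, t(2) = 16, t(3) = 14, t(4) = 22.
The sequence repeats with period 3.
The value 22 next appears (with n ≥ 2) at t(4).

4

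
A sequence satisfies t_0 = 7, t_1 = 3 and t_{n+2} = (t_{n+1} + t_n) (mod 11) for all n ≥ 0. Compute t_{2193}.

t_0 = 7, t_1 = 3, t_2 = 10, t_3 = 2, t_4 = 1, t_5 = 3, t_6 = 4, t_7 = 7, t_8 = 0, t_9 = 7, t_{10} = 7, t_{11} = 3.
The sequence repeats with period 10.
So t_{2193} = t_{0 + ((2193-0) mod 10)} = t_3 = 2.

2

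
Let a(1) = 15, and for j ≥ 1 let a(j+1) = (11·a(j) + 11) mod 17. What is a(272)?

5

Computing terms: a(1) = 15; a(2) = 6; a(3) = 9; a(4) = 8; a(5) = 14; a(6) = 12; a(7) = 7; a(8) = 3; a(9) = 10; a(10) = 2; a(11) = 16; a(12) = 0; a(13) = 11; a(14) = 13; a(15) = 1; a(16) = 5; a(17) = 15.
Since a(17) = a(1) = 15, the sequence is periodic with period 16.
(272 - 1) mod 16 = 15, so a(272) = a(16) = 5.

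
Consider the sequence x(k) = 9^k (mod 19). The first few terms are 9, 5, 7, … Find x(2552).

We have x(1) = 9, x(2) = 5, x(3) = 7, x(4) = 6, x(5) = 16, x(6) = 11, x(7) = 4, x(8) = 17, x(9) = 1, x(10) = 9.
Since x(10) = x(1) = 9, the sequence is periodic with period 9.
So x(2552) = x(1 + ((2552-1) mod 9)) = x(5) = 16.

16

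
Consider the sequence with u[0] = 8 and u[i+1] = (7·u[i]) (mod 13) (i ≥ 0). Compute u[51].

1

Computing terms: u[0] = 8; u[1] = 4; u[2] = 2; u[3] = 1; u[4] = 7; u[5] = 10; u[6] = 5; u[7] = 9; u[8] = 11; u[9] = 12; u[10] = 6; u[11] = 3; u[12] = 8.
Since u[12] = u[0] = 8, the sequence is periodic with period 12.
(51 - 0) mod 12 = 3, so u[51] = u[3] = 1.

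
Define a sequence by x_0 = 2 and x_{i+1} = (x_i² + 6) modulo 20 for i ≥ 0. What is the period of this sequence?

3

Computing terms: x_0 = 2, x_1 = 10, x_2 = 6, x_3 = 2.
Since x_3 = x_0 = 2, the sequence is periodic with period 3.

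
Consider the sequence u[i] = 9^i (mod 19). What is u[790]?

4

Computing terms: u[1] = 9,  u[2] = 5,  u[3] = 7,  u[4] = 6,  u[5] = 16,  u[6] = 11,  u[7] = 4,  u[8] = 17,  u[9] = 1,  u[10] = 9.
Since u[10] = u[1] = 9, the sequence is periodic with period 9.
So u[790] = u[1 + ((790-1) mod 9)] = u[7] = 4.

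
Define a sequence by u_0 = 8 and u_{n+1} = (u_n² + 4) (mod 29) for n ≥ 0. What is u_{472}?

Listing terms: u_0 = 8, u_1 = 10, u_2 = 17, u_3 = 3, u_4 = 13, u_5 = 28, u_6 = 5, u_7 = 0, u_8 = 4, u_9 = 20, u_{10} = 27, u_{11} = 8.
Since u_{11} = u_0 = 8, the sequence is periodic with period 11.
(472 - 0) mod 11 = 10, so u_{472} = u_{10} = 27.

27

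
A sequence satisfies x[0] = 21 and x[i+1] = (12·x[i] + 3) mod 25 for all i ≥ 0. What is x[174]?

18

x[0] = 21, x[1] = 5, x[2] = 13, x[3] = 9, x[4] = 11, x[5] = 10, x[6] = 23, x[7] = 4, x[8] = 1, x[9] = 15, x[10] = 8, x[11] = 24, x[12] = 16, x[13] = 20, x[14] = 18, x[15] = 19, x[16] = 6, x[17] = 0, x[18] = 3, x[19] = 14, x[20] = 21.
Since x[20] = x[0] = 21, the sequence is periodic with period 20.
(174 - 0) mod 20 = 14, so x[174] = x[14] = 18.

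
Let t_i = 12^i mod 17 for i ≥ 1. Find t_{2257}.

Computing terms: t_1 = 12,  t_2 = 8,  t_3 = 11,  t_4 = 13,  t_5 = 3,  t_6 = 2,  t_7 = 7,  t_8 = 16,  t_9 = 5,  t_{10} = 9,  t_{11} = 6,  t_{12} = 4,  t_{13} = 14,  t_{14} = 15,  t_{15} = 10,  t_{16} = 1,  t_{17} = 12.
Since t_{17} = t_1 = 12, the sequence is periodic with period 16.
(2257 - 1) mod 16 = 0, so t_{2257} = t_1 = 12.

12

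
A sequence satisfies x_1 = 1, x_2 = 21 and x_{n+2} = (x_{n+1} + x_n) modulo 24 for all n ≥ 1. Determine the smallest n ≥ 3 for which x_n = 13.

11

Listing terms: x_1 = 1, x_2 = 21, x_3 = 22, x_4 = 19, x_5 = 17, x_6 = 12, x_7 = 5, x_8 = 17, x_9 = 22, x_{10} = 15, x_{11} = 13, x_{12} = 4, x_{13} = 17, x_{14} = 21, x_{15} = 14, x_{16} = 11, x_{17} = 1, x_{18} = 12, x_{19} = 13, x_{20} = 1, x_{21} = 14, x_{22} = 15, x_{23} = 5, x_{24} = 20, x_{25} = 1, x_{26} = 21.
Since (x_{25}, x_{26}) = (x_1, x_2) = (1, 21) (two consecutive terms determine the rest), the sequence is periodic with period 24.
The value 13 first appears (with n ≥ 3) at x_{11}.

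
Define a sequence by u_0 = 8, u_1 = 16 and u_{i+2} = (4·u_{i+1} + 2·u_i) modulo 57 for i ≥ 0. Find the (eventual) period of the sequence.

18

u_0 = 8, u_1 = 16, u_2 = 23, u_3 = 10, u_4 = 29, u_5 = 22, u_6 = 32, u_7 = 1, u_8 = 11, u_9 = 46, u_{10} = 35, u_{11} = 4, u_{12} = 29, u_{13} = 10, u_{14} = 41, u_{15} = 13, u_{16} = 20, u_{17} = 49, u_{18} = 8, u_{19} = 16.
The sequence repeats with period 18.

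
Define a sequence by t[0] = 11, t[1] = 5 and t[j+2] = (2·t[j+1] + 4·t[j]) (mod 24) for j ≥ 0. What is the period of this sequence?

8

Computing terms: t[0] = 11, t[1] = 5, t[2] = 6, t[3] = 8, t[4] = 16, t[5] = 16, t[6] = 0, t[7] = 16, t[8] = 8, t[9] = 8, t[10] = 0, t[11] = 8, t[12] = 16.
Since (t[11], t[12]) = (t[3], t[4]) = (8, 16) (two consecutive terms determine the rest), the sequence is eventually periodic: after a pre-period of length 3 it cycles with period 8.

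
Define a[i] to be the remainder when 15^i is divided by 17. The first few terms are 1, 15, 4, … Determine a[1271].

a[0] = 1, a[1] = 15, a[2] = 4, a[3] = 9, a[4] = 16, a[5] = 2, a[6] = 13, a[7] = 8, a[8] = 1.
The sequence repeats with period 8.
(1271 - 0) mod 8 = 7, so a[1271] = a[7] = 8.

8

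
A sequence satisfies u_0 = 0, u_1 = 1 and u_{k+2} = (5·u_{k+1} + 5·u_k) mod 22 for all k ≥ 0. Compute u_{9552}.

We have u_0 = 0,  u_1 = 1,  u_2 = 5,  u_3 = 8,  u_4 = 21,  u_5 = 13,  u_6 = 16,  u_7 = 13,  u_8 = 13,  u_9 = 20,  u_{10} = 11,  u_{11} = 1,  u_{12} = 16,  u_{13} = 19,  u_{14} = 21,  u_{15} = 2,  u_{16} = 5,  u_{17} = 13,  u_{18} = 2,  u_{19} = 9,  u_{20} = 11,  u_{21} = 12,  u_{22} = 5,  u_{23} = 19,  u_{24} = 10,  u_{25} = 13,  u_{26} = 5,  u_{27} = 2,  u_{28} = 13,  u_{29} = 9,  u_{30} = 0,  u_{31} = 1.
Since (u_{30}, u_{31}) = (u_0, u_1) = (0, 1) (two consecutive terms determine the rest), the sequence is periodic with period 30.
(9552 - 0) mod 30 = 12, so u_{9552} = u_{12} = 16.

16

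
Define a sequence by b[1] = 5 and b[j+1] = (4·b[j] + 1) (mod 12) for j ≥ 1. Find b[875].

9

We have b[1] = 5; b[2] = 9; b[3] = 1; b[4] = 5.
The sequence repeats with period 3.
So b[875] = b[1 + ((875-1) mod 3)] = b[2] = 9.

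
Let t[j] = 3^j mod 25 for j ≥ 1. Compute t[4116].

21

t[1] = 3, t[2] = 9, t[3] = 2, t[4] = 6, t[5] = 18, t[6] = 4, t[7] = 12, t[8] = 11, t[9] = 8, t[10] = 24, t[11] = 22, t[12] = 16, t[13] = 23, t[14] = 19, t[15] = 7, t[16] = 21, t[17] = 13, t[18] = 14, t[19] = 17, t[20] = 1, t[21] = 3.
Since t[21] = t[1] = 3, the sequence is periodic with period 20.
So t[4116] = t[1 + ((4116-1) mod 20)] = t[16] = 21.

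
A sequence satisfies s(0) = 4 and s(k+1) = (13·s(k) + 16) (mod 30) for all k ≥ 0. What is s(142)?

Listing terms: s(0) = 4, s(1) = 8, s(2) = 0, s(3) = 16, s(4) = 14, s(5) = 18, s(6) = 10, s(7) = 26, s(8) = 24, s(9) = 28, s(10) = 20, s(11) = 6, s(12) = 4.
The sequence repeats with period 12.
(142 - 0) mod 12 = 10, so s(142) = s(10) = 20.

20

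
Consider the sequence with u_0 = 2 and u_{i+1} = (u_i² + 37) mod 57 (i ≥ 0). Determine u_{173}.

8

u_0 = 2,  u_1 = 41,  u_2 = 8,  u_3 = 44,  u_4 = 35,  u_5 = 8.
Since u_5 = u_2 = 8, the sequence is eventually periodic: after a pre-period of length 2 it cycles with period 3.
For i ≥ 2, u_i depends only on (i - 2) mod 3. (173 - 2) mod 3 = 0, so u_{173} = u_2 = 8.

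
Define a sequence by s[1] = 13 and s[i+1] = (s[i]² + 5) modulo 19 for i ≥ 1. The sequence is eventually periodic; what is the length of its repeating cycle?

Listing terms: s[1] = 13,  s[2] = 3,  s[3] = 14,  s[4] = 11,  s[5] = 12,  s[6] = 16,  s[7] = 14.
Since s[7] = s[3] = 14, the sequence is eventually periodic: after a pre-period of length 2 it cycles with period 4.

4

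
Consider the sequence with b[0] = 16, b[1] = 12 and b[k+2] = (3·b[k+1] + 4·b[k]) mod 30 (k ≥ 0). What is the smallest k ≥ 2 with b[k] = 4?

4

Listing terms: b[0] = 16, b[1] = 12, b[2] = 10, b[3] = 18, b[4] = 4, b[5] = 24, b[6] = 28, b[7] = 0, b[8] = 22, b[9] = 6, b[10] = 16, b[11] = 12.
The sequence repeats with period 10.
The value 4 first appears (with k ≥ 2) at b[4].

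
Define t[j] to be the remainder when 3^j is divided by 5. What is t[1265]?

Computing terms: t[0] = 1; t[1] = 3; t[2] = 4; t[3] = 2; t[4] = 1.
Since t[4] = t[0] = 1, the sequence is periodic with period 4.
(1265 - 0) mod 4 = 1, so t[1265] = t[1] = 3.

3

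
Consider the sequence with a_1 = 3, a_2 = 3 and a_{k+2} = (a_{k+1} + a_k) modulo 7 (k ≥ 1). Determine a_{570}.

4

a_1 = 3, a_2 = 3, a_3 = 6, a_4 = 2, a_5 = 1, a_6 = 3, a_7 = 4, a_8 = 0, a_9 = 4, a_{10} = 4, a_{11} = 1, a_{12} = 5, a_{13} = 6, a_{14} = 4, a_{15} = 3, a_{16} = 0, a_{17} = 3, a_{18} = 3.
The sequence repeats with period 16.
(570 - 1) mod 16 = 9, so a_{570} = a_{10} = 4.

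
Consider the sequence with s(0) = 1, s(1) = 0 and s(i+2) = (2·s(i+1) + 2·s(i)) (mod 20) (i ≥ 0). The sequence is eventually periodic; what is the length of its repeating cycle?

24

We have s(0) = 1,  s(1) = 0,  s(2) = 2,  s(3) = 4,  s(4) = 12,  s(5) = 12,  s(6) = 8,  s(7) = 0,  s(8) = 16,  s(9) = 12,  s(10) = 16,  s(11) = 16,  s(12) = 4,  s(13) = 0,  s(14) = 8,  s(15) = 16,  s(16) = 8,  s(17) = 8,  s(18) = 12,  s(19) = 0,  s(20) = 4,  s(21) = 8,  s(22) = 4,  s(23) = 4,  s(24) = 16,  s(25) = 0,  s(26) = 12,  s(27) = 4,  s(28) = 12.
Since (s(27), s(28)) = (s(3), s(4)) = (4, 12) (two consecutive terms determine the rest), the sequence is eventually periodic: after a pre-period of length 3 it cycles with period 24.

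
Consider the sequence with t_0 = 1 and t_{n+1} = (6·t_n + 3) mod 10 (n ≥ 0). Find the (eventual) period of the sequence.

5

We have t_0 = 1; t_1 = 9; t_2 = 7; t_3 = 5; t_4 = 3; t_5 = 1.
The sequence repeats with period 5.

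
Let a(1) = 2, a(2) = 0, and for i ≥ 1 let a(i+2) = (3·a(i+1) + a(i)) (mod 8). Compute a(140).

We have a(1) = 2; a(2) = 0; a(3) = 2; a(4) = 6; a(5) = 4; a(6) = 2; a(7) = 2; a(8) = 0.
The sequence repeats with period 6.
So a(140) = a(1 + ((140-1) mod 6)) = a(2) = 0.

0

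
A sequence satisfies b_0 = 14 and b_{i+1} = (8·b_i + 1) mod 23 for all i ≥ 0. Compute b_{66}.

We have b_0 = 14, b_1 = 21, b_2 = 8, b_3 = 19, b_4 = 15, b_5 = 6, b_6 = 3, b_7 = 2, b_8 = 17, b_9 = 22, b_{10} = 16, b_{11} = 14.
The sequence repeats with period 11.
So b_{66} = b_{0 + ((66-0) mod 11)} = b_0 = 14.

14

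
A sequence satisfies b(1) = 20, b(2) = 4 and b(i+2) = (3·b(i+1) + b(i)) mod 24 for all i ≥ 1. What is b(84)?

Listing terms: b(1) = 20,  b(2) = 4,  b(3) = 8,  b(4) = 4,  b(5) = 20,  b(6) = 16,  b(7) = 20,  b(8) = 4.
Since (b(7), b(8)) = (b(1), b(2)) = (20, 4) (two consecutive terms determine the rest), the sequence is periodic with period 6.
So b(84) = b(1 + ((84-1) mod 6)) = b(6) = 16.

16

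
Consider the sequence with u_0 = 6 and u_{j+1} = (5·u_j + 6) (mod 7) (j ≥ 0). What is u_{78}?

6

We have u_0 = 6,  u_1 = 1,  u_2 = 4,  u_3 = 5,  u_4 = 3,  u_5 = 0,  u_6 = 6.
Since u_6 = u_0 = 6, the sequence is periodic with period 6.
(78 - 0) mod 6 = 0, so u_{78} = u_0 = 6.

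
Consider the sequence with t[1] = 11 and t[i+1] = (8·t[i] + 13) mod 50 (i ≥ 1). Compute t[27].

Computing terms: t[1] = 11, t[2] = 1, t[3] = 21, t[4] = 31, t[5] = 11.
Since t[5] = t[1] = 11, the sequence is periodic with period 4.
So t[27] = t[1 + ((27-1) mod 4)] = t[3] = 21.

21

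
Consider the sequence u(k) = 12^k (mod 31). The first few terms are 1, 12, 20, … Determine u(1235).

Computing terms: u(0) = 1, u(1) = 12, u(2) = 20, u(3) = 23, u(4) = 28, u(5) = 26, u(6) = 2, u(7) = 24, u(8) = 9, u(9) = 15, u(10) = 25, u(11) = 21, u(12) = 4, u(13) = 17, u(14) = 18, u(15) = 30, u(16) = 19, u(17) = 11, u(18) = 8, u(19) = 3, u(20) = 5, u(21) = 29, u(22) = 7, u(23) = 22, u(24) = 16, u(25) = 6, u(26) = 10, u(27) = 27, u(28) = 14, u(29) = 13, u(30) = 1.
The sequence repeats with period 30.
So u(1235) = u(0 + ((1235-0) mod 30)) = u(5) = 26.

26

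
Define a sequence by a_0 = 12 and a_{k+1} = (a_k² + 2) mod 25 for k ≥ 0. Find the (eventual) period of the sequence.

a_0 = 12, a_1 = 21, a_2 = 18, a_3 = 1, a_4 = 3, a_5 = 11, a_6 = 23, a_7 = 6, a_8 = 13, a_9 = 21.
Since a_9 = a_1 = 21, the sequence is eventually periodic: after a pre-period of length 1 it cycles with period 8.

8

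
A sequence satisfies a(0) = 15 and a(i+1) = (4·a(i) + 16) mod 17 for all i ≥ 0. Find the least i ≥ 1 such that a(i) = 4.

a(0) = 15; a(1) = 8; a(2) = 14; a(3) = 4; a(4) = 15.
Since a(4) = a(0) = 15, the sequence is periodic with period 4.
The value 4 first appears (with i ≥ 1) at a(3).

3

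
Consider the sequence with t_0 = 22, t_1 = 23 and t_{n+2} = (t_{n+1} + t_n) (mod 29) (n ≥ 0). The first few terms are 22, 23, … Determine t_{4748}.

16

Computing terms: t_0 = 22,  t_1 = 23,  t_2 = 16,  t_3 = 10,  t_4 = 26,  t_5 = 7,  t_6 = 4,  t_7 = 11,  t_8 = 15,  t_9 = 26,  t_{10} = 12,  t_{11} = 9,  t_{12} = 21,  t_{13} = 1,  t_{14} = 22,  t_{15} = 23.
The sequence repeats with period 14.
So t_{4748} = t_{0 + ((4748-0) mod 14)} = t_2 = 16.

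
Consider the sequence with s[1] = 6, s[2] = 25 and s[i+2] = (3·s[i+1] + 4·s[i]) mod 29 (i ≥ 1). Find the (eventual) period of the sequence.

14

We have s[1] = 6, s[2] = 25, s[3] = 12, s[4] = 20, s[5] = 21, s[6] = 27, s[7] = 20, s[8] = 23, s[9] = 4, s[10] = 17, s[11] = 9, s[12] = 8, s[13] = 2, s[14] = 9, s[15] = 6, s[16] = 25.
Since (s[15], s[16]) = (s[1], s[2]) = (6, 25) (two consecutive terms determine the rest), the sequence is periodic with period 14.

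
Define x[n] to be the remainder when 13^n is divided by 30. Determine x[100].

1

x[0] = 1, x[1] = 13, x[2] = 19, x[3] = 7, x[4] = 1.
Since x[4] = x[0] = 1, the sequence is periodic with period 4.
So x[100] = x[0 + ((100-0) mod 4)] = x[0] = 1.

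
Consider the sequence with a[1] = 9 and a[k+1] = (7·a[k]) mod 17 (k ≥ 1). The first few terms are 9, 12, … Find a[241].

9

Listing terms: a[1] = 9, a[2] = 12, a[3] = 16, a[4] = 10, a[5] = 2, a[6] = 14, a[7] = 13, a[8] = 6, a[9] = 8, a[10] = 5, a[11] = 1, a[12] = 7, a[13] = 15, a[14] = 3, a[15] = 4, a[16] = 11, a[17] = 9.
The sequence repeats with period 16.
(241 - 1) mod 16 = 0, so a[241] = a[1] = 9.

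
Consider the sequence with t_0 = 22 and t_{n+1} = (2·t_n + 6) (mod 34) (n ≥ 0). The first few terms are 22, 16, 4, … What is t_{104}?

Listing terms: t_0 = 22, t_1 = 16, t_2 = 4, t_3 = 14, t_4 = 0, t_5 = 6, t_6 = 18, t_7 = 8, t_8 = 22.
The sequence repeats with period 8.
(104 - 0) mod 8 = 0, so t_{104} = t_0 = 22.

22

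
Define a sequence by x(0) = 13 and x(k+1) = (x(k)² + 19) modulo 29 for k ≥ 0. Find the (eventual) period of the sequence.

Listing terms: x(0) = 13; x(1) = 14; x(2) = 12; x(3) = 18; x(4) = 24; x(5) = 15; x(6) = 12.
Since x(6) = x(2) = 12, the sequence is eventually periodic: after a pre-period of length 2 it cycles with period 4.

4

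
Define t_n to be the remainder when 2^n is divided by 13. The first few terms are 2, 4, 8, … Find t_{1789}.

Computing terms: t_1 = 2; t_2 = 4; t_3 = 8; t_4 = 3; t_5 = 6; t_6 = 12; t_7 = 11; t_8 = 9; t_9 = 5; t_{10} = 10; t_{11} = 7; t_{12} = 1; t_{13} = 2.
Since t_{13} = t_1 = 2, the sequence is periodic with period 12.
(1789 - 1) mod 12 = 0, so t_{1789} = t_1 = 2.

2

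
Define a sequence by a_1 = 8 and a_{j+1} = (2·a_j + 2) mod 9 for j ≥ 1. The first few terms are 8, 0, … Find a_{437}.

Computing terms: a_1 = 8,  a_2 = 0,  a_3 = 2,  a_4 = 6,  a_5 = 5,  a_6 = 3,  a_7 = 8.
Since a_7 = a_1 = 8, the sequence is periodic with period 6.
(437 - 1) mod 6 = 4, so a_{437} = a_5 = 5.

5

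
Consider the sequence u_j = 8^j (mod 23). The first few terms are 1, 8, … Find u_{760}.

8

u_0 = 1,  u_1 = 8,  u_2 = 18,  u_3 = 6,  u_4 = 2,  u_5 = 16,  u_6 = 13,  u_7 = 12,  u_8 = 4,  u_9 = 9,  u_{10} = 3,  u_{11} = 1.
The sequence repeats with period 11.
(760 - 0) mod 11 = 1, so u_{760} = u_1 = 8.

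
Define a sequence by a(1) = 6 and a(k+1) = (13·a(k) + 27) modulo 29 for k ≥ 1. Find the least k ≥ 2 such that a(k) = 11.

6

Listing terms: a(1) = 6,  a(2) = 18,  a(3) = 0,  a(4) = 27,  a(5) = 1,  a(6) = 11,  a(7) = 25,  a(8) = 4,  a(9) = 21,  a(10) = 10,  a(11) = 12,  a(12) = 9,  a(13) = 28,  a(14) = 14,  a(15) = 6.
Since a(15) = a(1) = 6, the sequence is periodic with period 14.
The value 11 first appears (with k ≥ 2) at a(6).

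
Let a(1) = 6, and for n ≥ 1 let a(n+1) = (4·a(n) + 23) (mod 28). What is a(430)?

27

We have a(1) = 6; a(2) = 19; a(3) = 15; a(4) = 27; a(5) = 19.
Since a(5) = a(2) = 19, the sequence is eventually periodic: after a pre-period of length 1 it cycles with period 3.
For n ≥ 2, a(n) depends only on (n - 2) mod 3. (430 - 2) mod 3 = 2, so a(430) = a(4) = 27.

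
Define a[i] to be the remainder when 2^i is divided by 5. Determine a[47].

Computing terms: a[1] = 2, a[2] = 4, a[3] = 3, a[4] = 1, a[5] = 2.
The sequence repeats with period 4.
So a[47] = a[1 + ((47-1) mod 4)] = a[3] = 3.

3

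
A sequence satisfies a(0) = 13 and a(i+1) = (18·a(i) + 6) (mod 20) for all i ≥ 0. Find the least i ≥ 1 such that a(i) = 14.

Computing terms: a(0) = 13; a(1) = 0; a(2) = 6; a(3) = 14; a(4) = 18; a(5) = 10; a(6) = 6.
Since a(6) = a(2) = 6, the sequence is eventually periodic: after a pre-period of length 2 it cycles with period 4.
The value 14 first appears (with i ≥ 1) at a(3).

3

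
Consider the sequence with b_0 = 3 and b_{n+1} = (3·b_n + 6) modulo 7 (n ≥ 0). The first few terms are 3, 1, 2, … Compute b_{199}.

1

Computing terms: b_0 = 3; b_1 = 1; b_2 = 2; b_3 = 5; b_4 = 0; b_5 = 6; b_6 = 3.
Since b_6 = b_0 = 3, the sequence is periodic with period 6.
(199 - 0) mod 6 = 1, so b_{199} = b_1 = 1.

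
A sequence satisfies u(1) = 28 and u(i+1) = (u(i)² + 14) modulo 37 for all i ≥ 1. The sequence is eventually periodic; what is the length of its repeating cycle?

We have u(1) = 28,  u(2) = 21,  u(3) = 11,  u(4) = 24,  u(5) = 35,  u(6) = 18,  u(7) = 5,  u(8) = 2,  u(9) = 18.
Since u(9) = u(6) = 18, the sequence is eventually periodic: after a pre-period of length 5 it cycles with period 3.

3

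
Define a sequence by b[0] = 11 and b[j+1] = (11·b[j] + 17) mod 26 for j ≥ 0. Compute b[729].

Listing terms: b[0] = 11, b[1] = 8, b[2] = 1, b[3] = 2, b[4] = 13, b[5] = 4, b[6] = 9, b[7] = 12, b[8] = 19, b[9] = 18, b[10] = 7, b[11] = 16, b[12] = 11.
Since b[12] = b[0] = 11, the sequence is periodic with period 12.
(729 - 0) mod 12 = 9, so b[729] = b[9] = 18.

18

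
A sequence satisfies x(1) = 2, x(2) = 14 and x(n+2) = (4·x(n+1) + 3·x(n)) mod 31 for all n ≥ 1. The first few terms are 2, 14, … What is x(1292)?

14

x(1) = 2, x(2) = 14, x(3) = 0, x(4) = 11, x(5) = 13, x(6) = 23, x(7) = 7, x(8) = 4, x(9) = 6, x(10) = 5, x(11) = 7, x(12) = 12, x(13) = 7, x(14) = 2, x(15) = 29, x(16) = 29, x(17) = 17, x(18) = 0, x(19) = 20, x(20) = 18, x(21) = 8, x(22) = 24, x(23) = 27, x(24) = 25, x(25) = 26, x(26) = 24, x(27) = 19, x(28) = 24, x(29) = 29, x(30) = 2, x(31) = 2, x(32) = 14.
The sequence repeats with period 30.
So x(1292) = x(1 + ((1292-1) mod 30)) = x(2) = 14.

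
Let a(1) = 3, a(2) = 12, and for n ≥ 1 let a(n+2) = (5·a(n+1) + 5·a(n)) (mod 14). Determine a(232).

a(1) = 3; a(2) = 12; a(3) = 5; a(4) = 1; a(5) = 2; a(6) = 1; a(7) = 1; a(8) = 10; a(9) = 13; a(10) = 3; a(11) = 10; a(12) = 9; a(13) = 11; a(14) = 2; a(15) = 9; a(16) = 13; a(17) = 12; a(18) = 13; a(19) = 13; a(20) = 4; a(21) = 1; a(22) = 11; a(23) = 4; a(24) = 5; a(25) = 3; a(26) = 12.
The sequence repeats with period 24.
(232 - 1) mod 24 = 15, so a(232) = a(16) = 13.

13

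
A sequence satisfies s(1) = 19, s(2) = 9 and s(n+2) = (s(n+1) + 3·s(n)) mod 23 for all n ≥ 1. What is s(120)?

Computing terms: s(1) = 19; s(2) = 9; s(3) = 20; s(4) = 1; s(5) = 15; s(6) = 18; s(7) = 17; s(8) = 2; s(9) = 7; s(10) = 13; s(11) = 11; s(12) = 4; s(13) = 14; s(14) = 3; s(15) = 22; s(16) = 8; s(17) = 5; s(18) = 6; s(19) = 21; s(20) = 16; s(21) = 10; s(22) = 12; s(23) = 19; s(24) = 9.
The sequence repeats with period 22.
(120 - 1) mod 22 = 9, so s(120) = s(10) = 13.

13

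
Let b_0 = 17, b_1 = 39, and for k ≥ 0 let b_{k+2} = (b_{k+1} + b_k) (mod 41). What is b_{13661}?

Listing terms: b_0 = 17,  b_1 = 39,  b_2 = 15,  b_3 = 13,  b_4 = 28,  b_5 = 0,  b_6 = 28,  b_7 = 28,  b_8 = 15,  b_9 = 2,  b_{10} = 17,  b_{11} = 19,  b_{12} = 36,  b_{13} = 14,  b_{14} = 9,  b_{15} = 23,  b_{16} = 32,  b_{17} = 14,  b_{18} = 5,  b_{19} = 19,  b_{20} = 24,  b_{21} = 2,  b_{22} = 26,  b_{23} = 28,  b_{24} = 13,  b_{25} = 0,  b_{26} = 13,  b_{27} = 13,  b_{28} = 26,  b_{29} = 39,  b_{30} = 24,  b_{31} = 22,  b_{32} = 5,  b_{33} = 27,  b_{34} = 32,  b_{35} = 18,  b_{36} = 9,  b_{37} = 27,  b_{38} = 36,  b_{39} = 22,  b_{40} = 17,  b_{41} = 39.
Since (b_{40}, b_{41}) = (b_0, b_1) = (17, 39) (two consecutive terms determine the rest), the sequence is periodic with period 40.
So b_{13661} = b_{0 + ((13661-0) mod 40)} = b_{21} = 2.

2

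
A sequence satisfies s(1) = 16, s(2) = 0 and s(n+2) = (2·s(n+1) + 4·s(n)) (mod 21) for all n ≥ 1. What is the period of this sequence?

Listing terms: s(1) = 16,  s(2) = 0,  s(3) = 1,  s(4) = 2,  s(5) = 8,  s(6) = 3,  s(7) = 17,  s(8) = 4,  s(9) = 13,  s(10) = 0,  s(11) = 10,  s(12) = 20,  s(13) = 17,  s(14) = 9,  s(15) = 2,  s(16) = 19,  s(17) = 4,  s(18) = 0,  s(19) = 16,  s(20) = 11,  s(21) = 2,  s(22) = 6,  s(23) = 20,  s(24) = 1,  s(25) = 19,  s(26) = 0,  s(27) = 13,  s(28) = 5,  s(29) = 20,  s(30) = 18,  s(31) = 11,  s(32) = 10,  s(33) = 1,  s(34) = 0,  s(35) = 4,  s(36) = 8,  s(37) = 11,  s(38) = 12,  s(39) = 5,  s(40) = 16,  s(41) = 10,  s(42) = 0,  s(43) = 19,  s(44) = 17,  s(45) = 5,  s(46) = 15,  s(47) = 8,  s(48) = 13,  s(49) = 16,  s(50) = 0.
Since (s(49), s(50)) = (s(1), s(2)) = (16, 0) (two consecutive terms determine the rest), the sequence is periodic with period 48.

48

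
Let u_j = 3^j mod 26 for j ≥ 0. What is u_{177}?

Listing terms: u_0 = 1,  u_1 = 3,  u_2 = 9,  u_3 = 1.
The sequence repeats with period 3.
So u_{177} = u_{0 + ((177-0) mod 3)} = u_0 = 1.

1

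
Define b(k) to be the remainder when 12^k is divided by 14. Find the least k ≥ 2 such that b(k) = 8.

b(1) = 12, b(2) = 4, b(3) = 6, b(4) = 2, b(5) = 10, b(6) = 8, b(7) = 12.
The sequence repeats with period 6.
The value 8 first appears (with k ≥ 2) at b(6).

6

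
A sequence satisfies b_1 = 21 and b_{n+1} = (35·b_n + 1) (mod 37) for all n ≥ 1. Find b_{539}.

Listing terms: b_1 = 21,  b_2 = 33,  b_3 = 9,  b_4 = 20,  b_5 = 35,  b_6 = 5,  b_7 = 28,  b_8 = 19,  b_9 = 0,  b_{10} = 1,  b_{11} = 36,  b_{12} = 3,  b_{13} = 32,  b_{14} = 11,  b_{15} = 16,  b_{16} = 6,  b_{17} = 26,  b_{18} = 23,  b_{19} = 29,  b_{20} = 17,  b_{21} = 4,  b_{22} = 30,  b_{23} = 15,  b_{24} = 8,  b_{25} = 22,  b_{26} = 31,  b_{27} = 13,  b_{28} = 12,  b_{29} = 14,  b_{30} = 10,  b_{31} = 18,  b_{32} = 2,  b_{33} = 34,  b_{34} = 7,  b_{35} = 24,  b_{36} = 27,  b_{37} = 21.
The sequence repeats with period 36.
(539 - 1) mod 36 = 34, so b_{539} = b_{35} = 24.

24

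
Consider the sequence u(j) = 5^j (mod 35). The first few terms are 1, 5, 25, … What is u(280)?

Listing terms: u(0) = 1, u(1) = 5, u(2) = 25, u(3) = 20, u(4) = 30, u(5) = 10, u(6) = 15, u(7) = 5.
Since u(7) = u(1) = 5, the sequence is eventually periodic: after a pre-period of length 1 it cycles with period 6.
For j ≥ 1, u(j) depends only on (j - 1) mod 6. (280 - 1) mod 6 = 3, so u(280) = u(4) = 30.

30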